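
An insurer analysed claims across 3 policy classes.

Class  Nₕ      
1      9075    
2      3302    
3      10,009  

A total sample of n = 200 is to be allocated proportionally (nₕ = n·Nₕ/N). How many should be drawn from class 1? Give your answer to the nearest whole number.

N = 9075 + 3302 + 10009 = 22386.
n_1 = 200·9075/22386 = 81.077... → 81.

81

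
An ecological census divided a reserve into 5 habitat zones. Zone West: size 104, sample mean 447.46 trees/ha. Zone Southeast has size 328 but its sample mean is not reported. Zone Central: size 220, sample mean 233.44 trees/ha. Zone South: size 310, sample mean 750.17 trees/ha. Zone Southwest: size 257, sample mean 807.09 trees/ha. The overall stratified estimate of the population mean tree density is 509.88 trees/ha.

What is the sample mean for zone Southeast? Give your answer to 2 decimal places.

N = 104 + 328 + 220 + 310 + 257 = 1219.
Overall total = μ·N = 509.88·1219 = 621543.72.
Subtract the known strata: 104·447.46 + 220·233.44 + 310·750.17 + 257·807.09 = 537867.47.
Remaining total for zone Southeast: 621543.72 − 537867.47 = 83676.25.
Divide by its size: 83676.25 / 328 = 255.1105... → 255.11.

255.11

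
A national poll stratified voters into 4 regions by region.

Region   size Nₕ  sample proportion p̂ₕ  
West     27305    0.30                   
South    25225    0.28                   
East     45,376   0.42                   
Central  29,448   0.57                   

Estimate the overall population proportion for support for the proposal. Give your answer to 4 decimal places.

N = 27305 + 25225 + 45376 + 29448 = 127354.
Overall proportion = Σ (Nₕ/N)·p̂ₕ.
Σ Nₕp̂ₕ = 8191.5 + 7063 + 19057.92 + 16785.36 = 51097.78.
51097.78 / 127354 = 0.401226... → 0.4012.

0.4012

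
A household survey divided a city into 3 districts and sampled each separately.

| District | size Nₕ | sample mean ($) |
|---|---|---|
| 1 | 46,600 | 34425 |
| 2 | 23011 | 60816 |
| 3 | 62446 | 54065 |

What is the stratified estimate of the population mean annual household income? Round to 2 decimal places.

x̄_st = (Σ Nₕx̄ₕ) / (Σ Nₕ) = (46600·34425 + 23011·60816 + 62446·54065) / 132057
= 6379784966 / 132057 = 48310.8428... → 48310.84.

48310.84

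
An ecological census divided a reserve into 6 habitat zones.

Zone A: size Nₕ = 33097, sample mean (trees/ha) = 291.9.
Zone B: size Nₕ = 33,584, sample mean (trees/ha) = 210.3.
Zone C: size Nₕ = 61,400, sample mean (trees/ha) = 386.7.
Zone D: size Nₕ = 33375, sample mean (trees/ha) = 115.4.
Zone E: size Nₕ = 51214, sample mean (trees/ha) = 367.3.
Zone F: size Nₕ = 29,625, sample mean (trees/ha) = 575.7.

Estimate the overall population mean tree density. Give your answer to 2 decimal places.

330.94

N = 33097 + 33584 + 61400 + 33375 + 51214 + 29625 = 242295.
Overall mean = Σ (Nₕ/N)·x̄ₕ — weight by population share, not a simple average.
Σ Nₕx̄ₕ = 33097·291.9 + 33584·210.3 + 61400·386.7 + 33375·115.4 + 51214·367.3 + 29625·575.7 = 9661014.3 + 7062715.2 + 23743380 + 3851475 + 18810902.2 + 17055112.5 = 80184599.2.
Divide by N: 80184599.2 / 242295 = 330.9379... → 330.94.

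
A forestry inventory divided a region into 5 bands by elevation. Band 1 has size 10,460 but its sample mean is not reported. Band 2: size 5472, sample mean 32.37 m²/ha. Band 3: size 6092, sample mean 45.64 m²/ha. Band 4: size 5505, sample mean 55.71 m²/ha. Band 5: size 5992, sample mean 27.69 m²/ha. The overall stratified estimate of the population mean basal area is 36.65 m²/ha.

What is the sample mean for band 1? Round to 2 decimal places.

28.75

Σ Nₕx̄ₕ = N·μ, so 10460·x̄_1 = 33521·36.65 − (5472·32.37 + 6092·45.64 + 5505·55.71 + 5992·27.69).
= 1228544.65 − 927769.55 = 300775.1.
x̄_1 = 300775.1 / 10460 = 28.7548... → 28.75.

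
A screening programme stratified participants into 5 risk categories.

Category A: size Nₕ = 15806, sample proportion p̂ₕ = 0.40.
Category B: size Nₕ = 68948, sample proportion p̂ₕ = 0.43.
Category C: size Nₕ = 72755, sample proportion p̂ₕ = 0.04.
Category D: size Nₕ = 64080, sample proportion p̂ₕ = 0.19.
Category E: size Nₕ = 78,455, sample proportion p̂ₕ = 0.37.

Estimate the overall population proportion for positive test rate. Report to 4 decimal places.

N = 15806 + 68948 + 72755 + 64080 + 78455 = 300044.
Overall proportion = Σ (Nₕ/N)·p̂ₕ.
Σ Nₕp̂ₕ = 6322.4 + 29647.64 + 2910.2 + 12175.2 + 29028.35 = 80083.79.
80083.79 / 300044 = 0.266907... → 0.2669.

0.2669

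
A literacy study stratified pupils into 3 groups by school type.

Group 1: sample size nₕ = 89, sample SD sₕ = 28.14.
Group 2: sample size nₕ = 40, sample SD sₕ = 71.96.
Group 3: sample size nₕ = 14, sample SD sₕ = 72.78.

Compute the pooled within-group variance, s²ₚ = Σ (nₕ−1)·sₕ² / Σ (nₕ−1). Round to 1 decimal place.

Degrees of freedom: 88 + 39 + 13 = 140.
Σ(nₕ−1)sₕ² = 88·791.8596 + 39·5178.2416 + 13·5296.9284 = 340495.1364.
s²ₚ = 340495.1364 / 140 = 2432.108... → 2432.1.

2432.1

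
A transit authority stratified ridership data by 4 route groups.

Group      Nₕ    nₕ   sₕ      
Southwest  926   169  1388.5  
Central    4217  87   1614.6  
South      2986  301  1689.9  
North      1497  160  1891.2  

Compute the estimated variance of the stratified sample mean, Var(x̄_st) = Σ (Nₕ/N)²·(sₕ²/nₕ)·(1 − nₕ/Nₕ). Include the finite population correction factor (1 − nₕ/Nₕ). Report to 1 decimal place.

7022.2

N = 9626. Term for each stratum: Wₕ²sₕ²/nₕ·(1−nₕ/Nₕ).
Var(x̄_st) = 86.3019 + 5632.1288 + 820.9144 + 482.8547 = 7022.1998 → 7022.2.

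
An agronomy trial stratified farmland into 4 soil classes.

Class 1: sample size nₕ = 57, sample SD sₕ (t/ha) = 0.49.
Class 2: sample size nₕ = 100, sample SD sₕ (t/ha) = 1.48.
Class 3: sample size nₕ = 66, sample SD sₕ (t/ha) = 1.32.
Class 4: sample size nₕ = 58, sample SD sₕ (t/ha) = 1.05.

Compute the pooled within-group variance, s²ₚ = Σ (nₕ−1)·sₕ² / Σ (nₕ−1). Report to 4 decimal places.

1.4671

1: (57−1)·0.49² = 56·0.2401 = 13.4456
2: (100−1)·1.48² = 99·2.1904 = 216.8496
3: (66−1)·1.32² = 65·1.7424 = 113.256
4: (58−1)·1.05² = 57·1.1025 = 62.8425
Numerator = 406.3937; denominator = Σ(nₕ−1) = 277.
s²ₚ = 406.3937/277 = 1.467125... → 1.4671.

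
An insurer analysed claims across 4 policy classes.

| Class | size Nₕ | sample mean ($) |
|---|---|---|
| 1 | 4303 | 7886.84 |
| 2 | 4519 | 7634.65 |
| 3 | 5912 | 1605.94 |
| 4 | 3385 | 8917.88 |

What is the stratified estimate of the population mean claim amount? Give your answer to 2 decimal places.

x̄_st = (Σ Nₕx̄ₕ) / (Σ Nₕ) = (4303·7886.84 + 4519·7634.65 + 5912·1605.94 + 3385·8917.88) / 18119
= 108119396.95 / 18119 = 5967.1835... → 5967.18.

5967.18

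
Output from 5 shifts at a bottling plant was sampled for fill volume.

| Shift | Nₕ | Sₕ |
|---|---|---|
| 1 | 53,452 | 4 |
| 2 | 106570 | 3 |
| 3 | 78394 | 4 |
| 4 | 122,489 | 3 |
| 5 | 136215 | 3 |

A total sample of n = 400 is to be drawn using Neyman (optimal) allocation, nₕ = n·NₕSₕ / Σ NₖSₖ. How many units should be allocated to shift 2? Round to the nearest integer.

Σ NₕSₕ = 53452·4 + 106570·3 + 78394·4 + 122489·3 + 136215·3 = 1623206.
Share for 2: 319710/1623206 = 0.19696.
n_2 = 400 × 0.19696 = 78.785... → 79.

79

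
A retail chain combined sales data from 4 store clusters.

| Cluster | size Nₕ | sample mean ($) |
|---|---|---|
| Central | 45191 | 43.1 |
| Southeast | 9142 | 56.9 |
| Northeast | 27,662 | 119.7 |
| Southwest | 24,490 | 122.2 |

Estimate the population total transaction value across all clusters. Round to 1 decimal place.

Central: 45191·43.1 = 1947732.1
Southeast: 9142·56.9 = 520179.8
Northeast: 27662·119.7 = 3311141.4
Southwest: 24490·122.2 = 2992678
τ̂ = Σ Nₕx̄ₕ = 8771731.3.

8771731.3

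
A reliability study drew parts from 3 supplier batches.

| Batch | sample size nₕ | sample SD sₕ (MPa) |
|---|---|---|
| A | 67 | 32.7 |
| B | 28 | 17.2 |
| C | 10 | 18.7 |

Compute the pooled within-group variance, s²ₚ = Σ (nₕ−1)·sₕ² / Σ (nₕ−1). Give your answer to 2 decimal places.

Degrees of freedom: 66 + 27 + 9 = 102.
Σ(nₕ−1)sₕ² = 66·1069.29 + 27·295.84 + 9·349.69 = 81708.03.
s²ₚ = 81708.03 / 102 = 801.0591... → 801.06.

801.06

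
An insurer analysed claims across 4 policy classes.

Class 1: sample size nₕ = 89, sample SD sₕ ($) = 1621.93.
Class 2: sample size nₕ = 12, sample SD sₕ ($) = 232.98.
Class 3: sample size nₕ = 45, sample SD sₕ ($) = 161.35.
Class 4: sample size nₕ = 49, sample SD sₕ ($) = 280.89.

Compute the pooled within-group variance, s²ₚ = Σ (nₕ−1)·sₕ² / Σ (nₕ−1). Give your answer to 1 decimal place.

1240981.9

Degrees of freedom: 88 + 11 + 44 + 48 = 191.
Σ(nₕ−1)sₕ² = 88·2630656.9249 + 11·54279.6804 + 44·26033.8225 + 48·78899.1921 = 237027535.2864.
s²ₚ = 237027535.2864 / 191 = 1240981.860... → 1240981.9.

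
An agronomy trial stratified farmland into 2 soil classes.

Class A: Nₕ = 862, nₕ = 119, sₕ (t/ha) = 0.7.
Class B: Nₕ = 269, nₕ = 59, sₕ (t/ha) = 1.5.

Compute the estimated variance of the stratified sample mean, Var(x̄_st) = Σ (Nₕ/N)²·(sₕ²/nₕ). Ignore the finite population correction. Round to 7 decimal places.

0.0045492

N = 1131; Wₕ = Nₕ/N.
class A: (862/1131)²·0.7²/119 = 0.0023918748
class B: (269/1131)²·1.5²/59 = 0.0021572966
Sum = 0.0045491714 → 0.0045492.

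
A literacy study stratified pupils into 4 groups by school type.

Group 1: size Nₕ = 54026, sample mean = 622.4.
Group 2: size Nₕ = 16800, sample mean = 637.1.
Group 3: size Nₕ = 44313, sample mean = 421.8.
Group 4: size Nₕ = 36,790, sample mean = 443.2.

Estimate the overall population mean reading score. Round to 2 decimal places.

522.12

x̄_st = (Σ Nₕx̄ₕ) / (Σ Nₕ) = (54026·622.4 + 16800·637.1 + 44313·421.8 + 36790·443.2) / 151929
= 79325613.8 / 151929 = 522.1229... → 522.12.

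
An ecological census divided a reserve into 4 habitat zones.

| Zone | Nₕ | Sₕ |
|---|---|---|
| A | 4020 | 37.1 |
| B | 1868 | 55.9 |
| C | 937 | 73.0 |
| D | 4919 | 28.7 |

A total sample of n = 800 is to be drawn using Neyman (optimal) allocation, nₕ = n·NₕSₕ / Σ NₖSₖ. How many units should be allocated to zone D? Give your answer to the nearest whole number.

A: NₕSₕ = 4020·37.1 = 149142
B: NₕSₕ = 1868·55.9 = 104421.2
C: NₕSₕ = 937·73.0 = 68401
D: NₕSₕ = 4919·28.7 = 141175.3
Σ NₕSₕ = 463139.5.
n_D = 800·141175.3/463139.5 = 243.858... → 244.

244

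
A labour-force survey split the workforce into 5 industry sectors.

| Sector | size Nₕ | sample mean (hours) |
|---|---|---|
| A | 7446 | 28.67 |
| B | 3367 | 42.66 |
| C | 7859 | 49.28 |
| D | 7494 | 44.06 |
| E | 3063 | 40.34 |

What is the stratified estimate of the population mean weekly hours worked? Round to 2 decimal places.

N = 29229; weights Wₕ = Nₕ/N = (0.2547, 0.1152, 0.2689, 0.2564, 0.1048).
x̄_st = Σ Wₕ·x̄ₕ = 0.2547·28.67 + 0.1152·42.66 + 0.2689·49.28 + 0.2564·44.06 + 0.1048·40.34 ≈ 40.9919...
→ 40.99.

40.99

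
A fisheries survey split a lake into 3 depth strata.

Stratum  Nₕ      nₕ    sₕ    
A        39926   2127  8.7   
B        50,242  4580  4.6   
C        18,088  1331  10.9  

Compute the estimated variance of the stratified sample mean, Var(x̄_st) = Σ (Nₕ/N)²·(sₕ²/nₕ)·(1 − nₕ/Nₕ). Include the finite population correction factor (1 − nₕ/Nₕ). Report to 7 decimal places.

N = 108256. Term for each stratum: Wₕ²sₕ²/nₕ·(1−nₕ/Nₕ).
Var(x̄_st) = 0.0045825074 + 0.0009044157 + 0.0023086485 = 0.0077955715 → 0.0077956.

0.0077956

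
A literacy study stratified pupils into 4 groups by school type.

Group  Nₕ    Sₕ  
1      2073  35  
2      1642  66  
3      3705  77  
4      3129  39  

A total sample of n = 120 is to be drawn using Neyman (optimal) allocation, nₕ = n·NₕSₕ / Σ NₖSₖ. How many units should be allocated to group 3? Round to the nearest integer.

58

Σ NₕSₕ = 2073·35 + 1642·66 + 3705·77 + 3129·39 = 588243.
Share for 3: 285285/588243 = 0.48498.
n_3 = 120 × 0.48498 = 58.197... → 58.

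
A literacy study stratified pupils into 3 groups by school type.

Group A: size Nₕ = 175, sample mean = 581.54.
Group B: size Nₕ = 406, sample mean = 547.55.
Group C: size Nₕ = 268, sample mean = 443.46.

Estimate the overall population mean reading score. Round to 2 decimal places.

x̄_st = (Σ Nₕx̄ₕ) / (Σ Nₕ) = (175·581.54 + 406·547.55 + 268·443.46) / 849
= 442922.08 / 849 = 521.6986... → 521.70.

521.70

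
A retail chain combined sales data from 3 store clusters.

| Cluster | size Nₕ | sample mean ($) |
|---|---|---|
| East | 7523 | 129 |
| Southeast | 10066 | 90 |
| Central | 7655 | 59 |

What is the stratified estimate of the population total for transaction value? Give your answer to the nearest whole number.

Population total = Σ Nₕ·x̄ₕ (each stratum's size times its mean).
7523·129 + 10066·90 + 7655·59 = 970467 + 905940 + 451645 = 2328052.

2328052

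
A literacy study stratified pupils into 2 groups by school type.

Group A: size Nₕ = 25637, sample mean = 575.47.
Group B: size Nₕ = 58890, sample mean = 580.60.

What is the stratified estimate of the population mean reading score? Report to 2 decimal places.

579.04

N = 84527; weights Wₕ = Nₕ/N = (0.3033, 0.6967).
x̄_st = Σ Wₕ·x̄ₕ = 0.3033·575.47 + 0.6967·580.60 ≈ 579.0441...
→ 579.04.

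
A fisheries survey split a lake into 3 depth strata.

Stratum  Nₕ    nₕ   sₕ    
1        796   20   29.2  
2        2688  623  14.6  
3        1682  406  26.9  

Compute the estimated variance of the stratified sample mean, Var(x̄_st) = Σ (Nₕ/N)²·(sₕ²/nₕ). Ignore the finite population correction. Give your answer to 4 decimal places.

1.2937

N = 5166; Wₕ = Nₕ/N.
stratum 1: (796/5166)²·29.2²/20 = 1.0121690
stratum 2: (2688/5166)²·14.6²/623 = 0.0926334
stratum 3: (1682/5166)²·26.9²/406 = 0.1889390
Sum = 1.2937414 → 1.2937.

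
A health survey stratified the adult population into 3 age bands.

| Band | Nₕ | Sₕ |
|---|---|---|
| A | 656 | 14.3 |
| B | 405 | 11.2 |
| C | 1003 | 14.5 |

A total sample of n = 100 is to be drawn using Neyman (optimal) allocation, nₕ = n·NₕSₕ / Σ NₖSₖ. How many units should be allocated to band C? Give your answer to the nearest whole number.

51

Σ NₕSₕ = 656·14.3 + 405·11.2 + 1003·14.5 = 28460.3.
Share for C: 14543.5/28460.3 = 0.51101.
n_C = 100 × 0.51101 = 51.101... → 51.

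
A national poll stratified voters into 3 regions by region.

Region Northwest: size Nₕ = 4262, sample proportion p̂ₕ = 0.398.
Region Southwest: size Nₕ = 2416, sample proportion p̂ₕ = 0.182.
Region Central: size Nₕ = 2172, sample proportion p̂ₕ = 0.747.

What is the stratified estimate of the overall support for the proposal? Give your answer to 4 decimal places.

N = 4262 + 2416 + 2172 = 8850.
Overall proportion = Σ (Nₕ/N)·p̂ₕ.
Σ Nₕp̂ₕ = 1696.276 + 439.712 + 1622.484 = 3758.472.
3758.472 / 8850 = 0.424686... → 0.4247.

0.4247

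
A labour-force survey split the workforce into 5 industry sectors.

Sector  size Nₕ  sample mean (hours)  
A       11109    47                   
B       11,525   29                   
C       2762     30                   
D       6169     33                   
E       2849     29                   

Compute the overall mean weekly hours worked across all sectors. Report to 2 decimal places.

N = 34414; weights Wₕ = Nₕ/N = (0.3228, 0.3349, 0.0803, 0.1793, 0.0828).
x̄_st = Σ Wₕ·x̄ₕ = 0.3228·47 + 0.3349·29 + 0.0803·30 + 0.1793·33 + 0.0828·29 ≈ 35.6078...
→ 35.61.

35.61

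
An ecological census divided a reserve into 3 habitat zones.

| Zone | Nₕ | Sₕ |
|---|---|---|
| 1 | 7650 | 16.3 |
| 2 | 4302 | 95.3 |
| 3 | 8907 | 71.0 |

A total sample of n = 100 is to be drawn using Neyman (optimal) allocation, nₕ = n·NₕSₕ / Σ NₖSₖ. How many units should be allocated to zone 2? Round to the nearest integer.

Σ NₕSₕ = 7650·16.3 + 4302·95.3 + 8907·71.0 = 1167072.6.
Share for 2: 409980.6/1167072.6 = 0.35129.
n_2 = 100 × 0.35129 = 35.129... → 35.

35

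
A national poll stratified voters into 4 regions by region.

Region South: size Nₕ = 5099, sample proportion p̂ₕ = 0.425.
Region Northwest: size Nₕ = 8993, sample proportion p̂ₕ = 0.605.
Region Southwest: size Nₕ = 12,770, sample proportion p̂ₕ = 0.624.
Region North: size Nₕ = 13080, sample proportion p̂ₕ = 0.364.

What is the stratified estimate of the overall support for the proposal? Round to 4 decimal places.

Wₕ = Nₕ/N with N = 39942: 0.1277, 0.2252, 0.3197, 0.3275.
p̂_st = 0.1277·0.425 + 0.2252·0.605 + 0.3197·0.624 + 0.3275·0.364 ≈ 0.509174... → 0.5092.

0.5092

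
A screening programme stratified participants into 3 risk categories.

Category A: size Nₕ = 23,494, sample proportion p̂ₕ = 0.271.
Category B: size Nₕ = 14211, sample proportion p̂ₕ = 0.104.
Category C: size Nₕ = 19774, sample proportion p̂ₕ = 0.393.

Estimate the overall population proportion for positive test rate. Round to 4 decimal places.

Wₕ = Nₕ/N with N = 57479: 0.4087, 0.2472, 0.3440.
p̂_st = 0.4087·0.271 + 0.2472·0.104 + 0.3440·0.393 ≈ 0.271682... → 0.2717.

0.2717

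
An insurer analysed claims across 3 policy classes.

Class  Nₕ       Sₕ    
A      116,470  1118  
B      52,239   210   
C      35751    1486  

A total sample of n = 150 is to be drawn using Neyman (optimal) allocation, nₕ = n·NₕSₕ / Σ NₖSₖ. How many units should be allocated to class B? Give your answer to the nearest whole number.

8

A: NₕSₕ = 116470·1118 = 130213460
B: NₕSₕ = 52239·210 = 10970190
C: NₕSₕ = 35751·1486 = 53125986
Σ NₕSₕ = 194309636.
n_B = 150·10970190/194309636 = 8.469... → 8.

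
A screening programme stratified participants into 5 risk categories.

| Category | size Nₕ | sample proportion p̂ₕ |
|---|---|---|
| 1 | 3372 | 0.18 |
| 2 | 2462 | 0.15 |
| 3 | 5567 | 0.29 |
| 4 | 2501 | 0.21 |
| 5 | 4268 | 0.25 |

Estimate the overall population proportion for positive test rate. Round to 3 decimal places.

Wₕ = Nₕ/N with N = 18170: 0.1856, 0.1355, 0.3064, 0.1376, 0.2349.
p̂_st = 0.1856·0.18 + 0.1355·0.15 + 0.3064·0.29 + 0.1376·0.21 + 0.2349·0.25 ≈ 0.23021... → 0.230.

0.230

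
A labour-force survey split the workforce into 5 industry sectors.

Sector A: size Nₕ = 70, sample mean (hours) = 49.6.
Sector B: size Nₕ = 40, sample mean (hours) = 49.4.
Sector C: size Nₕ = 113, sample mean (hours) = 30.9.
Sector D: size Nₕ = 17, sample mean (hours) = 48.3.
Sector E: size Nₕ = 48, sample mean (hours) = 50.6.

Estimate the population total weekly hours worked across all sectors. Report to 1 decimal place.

A: 70·49.6 = 3472
B: 40·49.4 = 1976
C: 113·30.9 = 3491.7
D: 17·48.3 = 821.1
E: 48·50.6 = 2428.8
τ̂ = Σ Nₕx̄ₕ = 12189.6.

12189.6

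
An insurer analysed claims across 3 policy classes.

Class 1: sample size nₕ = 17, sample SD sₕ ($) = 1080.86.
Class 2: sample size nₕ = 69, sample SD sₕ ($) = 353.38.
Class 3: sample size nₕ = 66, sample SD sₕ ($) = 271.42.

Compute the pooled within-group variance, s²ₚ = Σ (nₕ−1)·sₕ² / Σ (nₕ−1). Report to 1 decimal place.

214579.0

1: (17−1)·1080.86² = 16·1168258.3396 = 18692133.4336
2: (69−1)·353.38² = 68·124877.4244 = 8491664.8592
3: (66−1)·271.42² = 65·73668.8164 = 4788473.066
Numerator = 31972271.3588; denominator = Σ(nₕ−1) = 149.
s²ₚ = 31972271.3588/149 = 214579.002... → 214579.0.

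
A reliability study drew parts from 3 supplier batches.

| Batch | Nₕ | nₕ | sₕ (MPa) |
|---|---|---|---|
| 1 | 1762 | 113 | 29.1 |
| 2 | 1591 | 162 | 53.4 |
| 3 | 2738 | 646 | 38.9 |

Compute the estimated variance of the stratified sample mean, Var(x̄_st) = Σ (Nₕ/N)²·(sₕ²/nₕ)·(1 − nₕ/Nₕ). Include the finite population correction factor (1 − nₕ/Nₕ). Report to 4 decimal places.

2.0272

N = 6091; Wₕ = Nₕ/N.
batch 1: (1762/6091)²·29.1²/113·(1 − 113/1762) = 0.5868903
batch 2: (1591/6091)²·53.4²/162·(1 − 162/1591) = 1.0786802
batch 3: (2738/6091)²·38.9²/646·(1 − 646/2738) = 0.3616468
Sum = 2.0272172 → 2.0272.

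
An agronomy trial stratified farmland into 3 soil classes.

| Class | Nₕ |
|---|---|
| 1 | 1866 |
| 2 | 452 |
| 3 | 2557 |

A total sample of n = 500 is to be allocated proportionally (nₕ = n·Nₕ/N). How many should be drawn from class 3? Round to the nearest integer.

262

Share of class 3 = 2557/4875 = 0.52451.
Allocate 500 × 0.52451 = 262.256... → 262.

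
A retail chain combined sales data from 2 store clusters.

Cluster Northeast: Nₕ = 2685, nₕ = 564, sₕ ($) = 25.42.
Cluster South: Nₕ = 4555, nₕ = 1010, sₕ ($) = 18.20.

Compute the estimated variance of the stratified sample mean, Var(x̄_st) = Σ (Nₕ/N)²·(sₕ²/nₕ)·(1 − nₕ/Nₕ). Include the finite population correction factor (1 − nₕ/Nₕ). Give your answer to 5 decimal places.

N = 7240; Wₕ = Nₕ/N.
cluster Northeast: (2685/7240)²·25.42²/564·(1 − 564/2685) = 0.12447433
cluster South: (4555/7240)²·18.20²/1010·(1 − 1010/4555) = 0.10102966
Sum = 0.22550399 → 0.22550.

0.22550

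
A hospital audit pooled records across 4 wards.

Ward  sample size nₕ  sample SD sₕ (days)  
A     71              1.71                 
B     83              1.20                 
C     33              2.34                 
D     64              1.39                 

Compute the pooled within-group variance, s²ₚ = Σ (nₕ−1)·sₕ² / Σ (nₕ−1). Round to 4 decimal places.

A: (71−1)·1.71² = 70·2.9241 = 204.687
B: (83−1)·1.20² = 82·1.44 = 118.08
C: (33−1)·2.34² = 32·5.4756 = 175.2192
D: (64−1)·1.39² = 63·1.9321 = 121.7223
Numerator = 619.7085; denominator = Σ(nₕ−1) = 247.
s²ₚ = 619.7085/247 = 2.508941... → 2.5089.

2.5089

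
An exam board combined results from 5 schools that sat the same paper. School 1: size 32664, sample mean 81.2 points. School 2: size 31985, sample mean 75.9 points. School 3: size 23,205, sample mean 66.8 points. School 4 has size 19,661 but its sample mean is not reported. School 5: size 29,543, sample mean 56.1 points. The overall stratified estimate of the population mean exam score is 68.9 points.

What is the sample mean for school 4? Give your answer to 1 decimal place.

58.8

N = 32664 + 31985 + 23205 + 19661 + 29543 = 137058.
Overall total = μ·N = 68.9·137058 = 9443296.2.
Subtract the known strata: 32664·81.2 + 31985·75.9 + 23205·66.8 + 29543·56.1 = 8287434.6.
Remaining total for school 4: 9443296.2 − 8287434.6 = 1155861.6.
Divide by its size: 1155861.6 / 19661 = 58.790... → 58.8.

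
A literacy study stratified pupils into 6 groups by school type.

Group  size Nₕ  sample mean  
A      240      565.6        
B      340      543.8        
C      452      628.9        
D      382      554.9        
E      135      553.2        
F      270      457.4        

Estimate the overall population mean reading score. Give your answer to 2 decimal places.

558.03

x̄_st = (Σ Nₕx̄ₕ) / (Σ Nₕ) = (240·565.6 + 340·543.8 + 452·628.9 + 382·554.9 + 135·553.2 + 270·457.4) / 1819
= 1015050.6 / 1819 = 558.0267... → 558.03.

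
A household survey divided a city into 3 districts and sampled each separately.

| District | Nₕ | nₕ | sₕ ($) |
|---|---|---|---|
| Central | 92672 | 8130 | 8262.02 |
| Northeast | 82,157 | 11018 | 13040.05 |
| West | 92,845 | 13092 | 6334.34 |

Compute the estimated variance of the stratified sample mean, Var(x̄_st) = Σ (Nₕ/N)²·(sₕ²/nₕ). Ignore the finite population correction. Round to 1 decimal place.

N = 267674; Wₕ = Nₕ/N.
district Central: (92672/267674)²·8262.02²/8130 = 1006.3907
district Northeast: (82157/267674)²·13040.05²/11018 = 1453.8932
district West: (92845/267674)²·6334.34²/13092 = 368.7240
Sum = 2829.0080 → 2829.0.

2829.0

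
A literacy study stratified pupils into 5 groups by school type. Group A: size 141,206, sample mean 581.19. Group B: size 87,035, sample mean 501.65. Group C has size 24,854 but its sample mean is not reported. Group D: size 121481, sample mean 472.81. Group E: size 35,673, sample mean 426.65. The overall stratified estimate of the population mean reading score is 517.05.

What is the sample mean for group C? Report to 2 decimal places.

Σ Nₕx̄ₕ = N·μ, so 24854·x̄_C = 410249·517.05 − (141206·581.19 + 87035·501.65 + 121481·472.81 + 35673·426.65).
= 212119245.45 − 198385939.95 = 13733305.5.
x̄_C = 13733305.5 / 24854 = 552.5592... → 552.56.

552.56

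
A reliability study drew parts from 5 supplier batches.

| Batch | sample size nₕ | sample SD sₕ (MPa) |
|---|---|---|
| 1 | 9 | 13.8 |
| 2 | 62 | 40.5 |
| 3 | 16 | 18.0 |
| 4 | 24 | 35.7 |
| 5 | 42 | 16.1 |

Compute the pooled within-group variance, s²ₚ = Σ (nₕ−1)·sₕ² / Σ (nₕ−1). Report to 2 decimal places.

1: (9−1)·13.8² = 8·190.44 = 1523.52
2: (62−1)·40.5² = 61·1640.25 = 100055.25
3: (16−1)·18.0² = 15·324 = 4860
4: (24−1)·35.7² = 23·1274.49 = 29313.27
5: (42−1)·16.1² = 41·259.21 = 10627.61
Numerator = 146379.65; denominator = Σ(nₕ−1) = 148.
s²ₚ = 146379.65/148 = 989.0517... → 989.05.

989.05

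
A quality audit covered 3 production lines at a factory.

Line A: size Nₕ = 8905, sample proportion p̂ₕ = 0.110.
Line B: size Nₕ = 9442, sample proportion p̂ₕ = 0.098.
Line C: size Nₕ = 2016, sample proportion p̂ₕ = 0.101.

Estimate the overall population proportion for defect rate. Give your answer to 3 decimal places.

N = 8905 + 9442 + 2016 = 20363.
Overall proportion = Σ (Nₕ/N)·p̂ₕ.
Σ Nₕp̂ₕ = 979.55 + 925.316 + 203.616 = 2108.482.
2108.482 / 20363 = 0.10354... → 0.104.

0.104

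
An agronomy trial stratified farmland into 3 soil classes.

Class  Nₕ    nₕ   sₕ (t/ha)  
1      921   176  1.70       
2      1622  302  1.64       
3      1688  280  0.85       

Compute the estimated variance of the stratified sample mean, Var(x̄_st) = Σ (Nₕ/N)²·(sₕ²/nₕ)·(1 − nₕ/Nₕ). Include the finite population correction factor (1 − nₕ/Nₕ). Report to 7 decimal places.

N = 4231. Term for each stratum: Wₕ²sₕ²/nₕ·(1−nₕ/Nₕ).
Var(x̄_st) = 0.0006293830 + 0.0010651714 + 0.0003425854 = 0.0020371398 → 0.0020371.

0.0020371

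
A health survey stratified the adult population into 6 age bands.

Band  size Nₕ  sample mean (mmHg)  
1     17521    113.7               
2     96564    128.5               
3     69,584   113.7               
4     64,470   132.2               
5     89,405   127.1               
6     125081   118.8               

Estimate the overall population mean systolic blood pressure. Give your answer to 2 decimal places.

N = 17521 + 96564 + 69584 + 64470 + 89405 + 125081 = 462625.
Overall mean = Σ (Nₕ/N)·x̄ₕ — weight by population share, not a simple average.
Σ Nₕx̄ₕ = 17521·113.7 + 96564·128.5 + 69584·113.7 + 64470·132.2 + 89405·127.1 + 125081·118.8 = 1992137.7 + 12408474 + 7911700.8 + 8522934 + 11363375.5 + 14859622.8 = 57058244.8.
Divide by N: 57058244.8 / 462625 = 123.3358... → 123.34.

123.34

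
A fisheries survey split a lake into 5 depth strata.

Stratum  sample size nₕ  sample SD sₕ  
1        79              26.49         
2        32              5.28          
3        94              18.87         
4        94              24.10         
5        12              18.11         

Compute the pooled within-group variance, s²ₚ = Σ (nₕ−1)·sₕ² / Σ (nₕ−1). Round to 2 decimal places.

478.22

1: (79−1)·26.49² = 78·701.7201 = 54734.1678
2: (32−1)·5.28² = 31·27.8784 = 864.2304
3: (94−1)·18.87² = 93·356.0769 = 33115.1517
4: (94−1)·24.10² = 93·580.81 = 54015.33
5: (12−1)·18.11² = 11·327.9721 = 3607.6931
Numerator = 146336.573; denominator = Σ(nₕ−1) = 306.
s²ₚ = 146336.573/306 = 478.2241... → 478.22.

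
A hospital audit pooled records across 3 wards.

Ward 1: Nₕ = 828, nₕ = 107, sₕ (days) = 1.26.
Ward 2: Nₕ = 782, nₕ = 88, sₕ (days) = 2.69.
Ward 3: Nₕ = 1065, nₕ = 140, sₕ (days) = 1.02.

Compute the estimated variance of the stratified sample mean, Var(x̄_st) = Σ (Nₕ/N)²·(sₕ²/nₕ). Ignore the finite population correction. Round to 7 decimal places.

N = 2675. Term for each stratum: Wₕ²sₕ²/nₕ.
Var(x̄_st) = 0.0014215771 + 0.0070272891 + 0.0011779421 = 0.0096268083 → 0.0096268.

0.0096268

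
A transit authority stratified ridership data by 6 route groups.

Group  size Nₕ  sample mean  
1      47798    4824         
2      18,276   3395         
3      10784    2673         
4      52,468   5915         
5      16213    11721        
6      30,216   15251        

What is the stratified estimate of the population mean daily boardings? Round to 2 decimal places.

x̄_st = (Σ Nₕx̄ₕ) / (Σ Nₕ) = (47798·4824 + 18276·3395 + 10784·2673 + 52468·5915 + 16213·11721 + 30216·15251) / 175755
= 1282655213 / 175755 = 7297.9728... → 7297.97.

7297.97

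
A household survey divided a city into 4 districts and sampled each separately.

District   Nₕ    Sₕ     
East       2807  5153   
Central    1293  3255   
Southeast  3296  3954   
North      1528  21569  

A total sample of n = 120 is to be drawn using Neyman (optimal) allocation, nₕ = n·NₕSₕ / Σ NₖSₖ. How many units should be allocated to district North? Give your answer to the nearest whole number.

Σ NₕSₕ = 2807·5153 + 1293·3255 + 3296·3954 + 1528·21569 = 64663002.
Share for North: 32957432/64663002 = 0.50968.
n_North = 120 × 0.50968 = 61.162... → 61.

61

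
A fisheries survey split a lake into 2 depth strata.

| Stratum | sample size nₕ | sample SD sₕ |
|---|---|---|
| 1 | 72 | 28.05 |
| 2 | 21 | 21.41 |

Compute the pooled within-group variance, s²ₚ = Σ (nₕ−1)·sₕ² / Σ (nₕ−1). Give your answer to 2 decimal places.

Degrees of freedom: 71 + 20 = 91.
Σ(nₕ−1)sₕ² = 71·786.8025 + 20·458.3881 = 65030.7395.
s²ₚ = 65030.7395 / 91 = 714.6235... → 714.62.

714.62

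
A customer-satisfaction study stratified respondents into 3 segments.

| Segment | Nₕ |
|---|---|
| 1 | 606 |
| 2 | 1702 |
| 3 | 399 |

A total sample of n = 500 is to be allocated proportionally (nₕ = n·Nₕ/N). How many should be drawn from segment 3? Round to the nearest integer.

74

Share of segment 3 = 399/2707 = 0.14740.
Allocate 500 × 0.14740 = 73.698... → 74.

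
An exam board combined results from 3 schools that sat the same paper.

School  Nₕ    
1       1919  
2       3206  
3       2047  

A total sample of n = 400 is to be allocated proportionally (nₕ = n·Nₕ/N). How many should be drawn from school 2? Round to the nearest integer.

179

Share of school 2 = 3206/7172 = 0.44702.
Allocate 400 × 0.44702 = 178.806... → 179.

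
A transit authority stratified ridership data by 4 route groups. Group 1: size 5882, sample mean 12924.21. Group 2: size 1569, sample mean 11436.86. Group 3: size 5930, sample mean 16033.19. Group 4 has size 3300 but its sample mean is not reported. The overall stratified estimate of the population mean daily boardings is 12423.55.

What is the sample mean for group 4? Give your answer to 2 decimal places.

5513.87

N = 5882 + 1569 + 5930 + 3300 = 16681.
Overall total = μ·N = 12423.55·16681 = 207237237.55.
Subtract the known strata: 5882·12924.21 + 1569·11436.86 + 5930·16033.19 = 189041453.26.
Remaining total for group 4: 207237237.55 − 189041453.26 = 18195784.29.
Divide by its size: 18195784.29 / 3300 = 5513.8740... → 5513.87.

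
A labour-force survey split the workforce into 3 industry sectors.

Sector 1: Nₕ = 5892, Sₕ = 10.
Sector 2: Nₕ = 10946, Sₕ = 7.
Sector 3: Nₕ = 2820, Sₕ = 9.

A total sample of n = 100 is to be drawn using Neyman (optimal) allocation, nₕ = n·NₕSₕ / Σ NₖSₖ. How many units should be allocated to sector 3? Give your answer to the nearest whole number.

16

Σ NₕSₕ = 5892·10 + 10946·7 + 2820·9 = 160922.
Share for 3: 25380/160922 = 0.15772.
n_3 = 100 × 0.15772 = 15.772... → 16.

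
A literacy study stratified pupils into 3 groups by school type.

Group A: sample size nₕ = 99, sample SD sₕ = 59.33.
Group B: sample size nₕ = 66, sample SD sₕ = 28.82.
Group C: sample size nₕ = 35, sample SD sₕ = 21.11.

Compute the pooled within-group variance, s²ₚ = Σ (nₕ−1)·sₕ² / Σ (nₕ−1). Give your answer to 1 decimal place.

2102.1

Degrees of freedom: 98 + 65 + 34 = 197.
Σ(nₕ−1)sₕ² = 98·3520.0489 + 65·830.5924 + 34·445.6321 = 414104.7896.
s²ₚ = 414104.7896 / 197 = 2102.055... → 2102.1.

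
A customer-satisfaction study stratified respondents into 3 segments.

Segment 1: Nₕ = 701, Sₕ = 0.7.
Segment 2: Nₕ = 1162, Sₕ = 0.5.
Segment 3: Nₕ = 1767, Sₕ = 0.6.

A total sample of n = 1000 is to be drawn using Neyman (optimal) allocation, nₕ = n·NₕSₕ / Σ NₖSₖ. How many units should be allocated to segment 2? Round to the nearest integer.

1: NₕSₕ = 701·0.7 = 490.7
2: NₕSₕ = 1162·0.5 = 581
3: NₕSₕ = 1767·0.6 = 1060.2
Σ NₕSₕ = 2131.9.
n_2 = 1000·581/2131.9 = 272.527... → 273.

273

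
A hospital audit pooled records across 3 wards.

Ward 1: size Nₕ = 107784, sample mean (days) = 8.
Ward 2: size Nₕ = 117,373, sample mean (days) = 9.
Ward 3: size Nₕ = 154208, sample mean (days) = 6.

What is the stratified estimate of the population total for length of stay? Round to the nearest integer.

2843877

1: 107784·8 = 862272
2: 117373·9 = 1056357
3: 154208·6 = 925248
τ̂ = Σ Nₕx̄ₕ = 2843877.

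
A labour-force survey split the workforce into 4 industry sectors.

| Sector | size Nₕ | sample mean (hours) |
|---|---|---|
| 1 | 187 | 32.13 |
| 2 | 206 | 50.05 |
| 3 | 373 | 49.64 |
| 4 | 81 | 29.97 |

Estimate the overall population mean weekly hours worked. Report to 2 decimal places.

N = 187 + 206 + 373 + 81 = 847.
Weight each subgroup mean by Nₕ/N and sum.
Σ Nₕx̄ₕ = 187·32.13 + 206·50.05 + 373·49.64 + 81·29.97 = 6008.31 + 10310.3 + 18515.72 + 2427.57 = 37261.9.
Divide by N: 37261.9 / 847 = 43.9928... → 43.99.

43.99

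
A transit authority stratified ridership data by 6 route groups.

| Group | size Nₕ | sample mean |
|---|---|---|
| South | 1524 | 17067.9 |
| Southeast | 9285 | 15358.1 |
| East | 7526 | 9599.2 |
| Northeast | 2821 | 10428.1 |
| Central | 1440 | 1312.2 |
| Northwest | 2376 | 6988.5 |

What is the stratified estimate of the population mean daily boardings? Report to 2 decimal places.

N = 24972; weights Wₕ = Nₕ/N = (0.0610, 0.3718, 0.3014, 0.1130, 0.0577, 0.0951).
x̄_st = Σ Wₕ·x̄ₕ = 0.0610·17067.9 + 0.3718·15358.1 + 0.3014·9599.2 + 0.1130·10428.1 + 0.0577·1312.2 + 0.0951·6988.5 ≈ 11563.6285...
→ 11563.63.

11563.63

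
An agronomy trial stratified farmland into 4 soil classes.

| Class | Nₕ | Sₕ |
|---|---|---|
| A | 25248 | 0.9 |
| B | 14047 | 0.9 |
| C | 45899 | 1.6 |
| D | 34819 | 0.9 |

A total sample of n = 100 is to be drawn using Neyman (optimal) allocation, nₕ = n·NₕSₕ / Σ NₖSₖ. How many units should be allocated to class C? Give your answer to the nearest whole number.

52

Σ NₕSₕ = 25248·0.9 + 14047·0.9 + 45899·1.6 + 34819·0.9 = 140141.
Share for C: 73438.4/140141 = 0.52403.
n_C = 100 × 0.52403 = 52.403... → 52.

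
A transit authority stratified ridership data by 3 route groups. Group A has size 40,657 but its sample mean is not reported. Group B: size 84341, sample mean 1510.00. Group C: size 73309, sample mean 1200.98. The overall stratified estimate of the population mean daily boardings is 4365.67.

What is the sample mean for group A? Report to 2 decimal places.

N = 40657 + 84341 + 73309 = 198307.
Overall total = μ·N = 4365.67·198307 = 865742920.69.
Subtract the known strata: 84341·1510.00 + 73309·1200.98 = 215397552.82.
Remaining total for group A: 865742920.69 − 215397552.82 = 650345367.87.
Divide by its size: 650345367.87 / 40657 = 15995.9015... → 15995.90.

15995.90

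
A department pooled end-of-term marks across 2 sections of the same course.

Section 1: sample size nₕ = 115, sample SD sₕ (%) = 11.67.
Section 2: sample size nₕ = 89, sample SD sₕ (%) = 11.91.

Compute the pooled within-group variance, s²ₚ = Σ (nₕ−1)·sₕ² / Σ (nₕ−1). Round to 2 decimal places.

Degrees of freedom: 114 + 88 = 202.
Σ(nₕ−1)sₕ² = 114·136.1889 + 88·141.8481 = 28008.1674.
s²ₚ = 28008.1674 / 202 = 138.6543... → 138.65.

138.65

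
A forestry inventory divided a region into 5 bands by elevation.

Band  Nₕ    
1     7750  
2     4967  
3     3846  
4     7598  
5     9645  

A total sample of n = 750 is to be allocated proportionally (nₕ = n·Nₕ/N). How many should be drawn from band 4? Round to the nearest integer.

N = 7750 + 4967 + 3846 + 7598 + 9645 = 33806.
n_4 = 750·7598/33806 = 168.565... → 169.

169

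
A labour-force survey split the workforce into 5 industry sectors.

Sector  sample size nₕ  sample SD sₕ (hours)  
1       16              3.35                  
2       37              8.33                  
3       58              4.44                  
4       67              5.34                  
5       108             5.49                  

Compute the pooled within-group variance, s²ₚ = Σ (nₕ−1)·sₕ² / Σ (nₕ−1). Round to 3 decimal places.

Degrees of freedom: 15 + 36 + 57 + 66 + 107 = 281.
Σ(nₕ−1)sₕ² = 15·11.2225 + 36·69.3889 + 57·19.7136 + 66·28.5156 + 107·30.1401 = 8897.0334.
s²ₚ = 8897.0334 / 281 = 31.66204... → 31.662.

31.662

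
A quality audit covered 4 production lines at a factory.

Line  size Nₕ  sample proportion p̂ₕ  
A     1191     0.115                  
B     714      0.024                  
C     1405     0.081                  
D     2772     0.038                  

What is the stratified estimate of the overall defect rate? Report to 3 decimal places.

N = 1191 + 714 + 1405 + 2772 = 6082.
Overall proportion = Σ (Nₕ/N)·p̂ₕ.
Σ Nₕp̂ₕ = 136.965 + 17.136 + 113.805 + 105.336 = 373.242.
373.242 / 6082 = 0.06137... → 0.061.

0.061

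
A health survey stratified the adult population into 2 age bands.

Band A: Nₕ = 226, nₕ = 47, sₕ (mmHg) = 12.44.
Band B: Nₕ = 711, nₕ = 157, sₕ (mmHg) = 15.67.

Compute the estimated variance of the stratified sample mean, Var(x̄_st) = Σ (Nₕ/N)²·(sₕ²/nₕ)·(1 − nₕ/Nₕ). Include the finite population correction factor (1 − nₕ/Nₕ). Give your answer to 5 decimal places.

N = 937; Wₕ = Nₕ/N.
band A: (226/937)²·12.44²/47·(1 − 47/226) = 0.15171384
band B: (711/937)²·15.67²/157·(1 − 157/711) = 0.70167907
Sum = 0.85339291 → 0.85339.

0.85339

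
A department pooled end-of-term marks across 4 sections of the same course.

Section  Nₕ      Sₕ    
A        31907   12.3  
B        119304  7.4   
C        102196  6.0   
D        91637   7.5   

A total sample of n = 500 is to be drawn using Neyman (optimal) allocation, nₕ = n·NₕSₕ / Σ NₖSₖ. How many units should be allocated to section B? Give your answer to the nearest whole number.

A: NₕSₕ = 31907·12.3 = 392456.1
B: NₕSₕ = 119304·7.4 = 882849.6
C: NₕSₕ = 102196·6.0 = 613176
D: NₕSₕ = 91637·7.5 = 687277.5
Σ NₕSₕ = 2575759.2.
n_B = 500·882849.6/2575759.2 = 171.377... → 171.

171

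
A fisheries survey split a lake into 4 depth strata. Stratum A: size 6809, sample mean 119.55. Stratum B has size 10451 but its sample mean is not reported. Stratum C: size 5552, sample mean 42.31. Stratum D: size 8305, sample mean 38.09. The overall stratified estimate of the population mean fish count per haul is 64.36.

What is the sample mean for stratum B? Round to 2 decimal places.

N = 6809 + 10451 + 5552 + 8305 = 31117.
Overall total = μ·N = 64.36·31117 = 2002690.12.
Subtract the known strata: 6809·119.55 + 5552·42.31 + 8305·38.09 = 1365258.52.
Remaining total for stratum B: 2002690.12 − 1365258.52 = 637431.6.
Divide by its size: 637431.6 / 10451 = 60.9924... → 60.99.

60.99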